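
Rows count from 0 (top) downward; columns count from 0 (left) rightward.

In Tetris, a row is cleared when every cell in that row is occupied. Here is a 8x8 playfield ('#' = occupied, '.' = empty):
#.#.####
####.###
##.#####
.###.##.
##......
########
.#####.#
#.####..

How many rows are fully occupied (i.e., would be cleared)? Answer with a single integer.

Check each row:
  row 0: 2 empty cells -> not full
  row 1: 1 empty cell -> not full
  row 2: 1 empty cell -> not full
  row 3: 3 empty cells -> not full
  row 4: 6 empty cells -> not full
  row 5: 0 empty cells -> FULL (clear)
  row 6: 2 empty cells -> not full
  row 7: 3 empty cells -> not full
Total rows cleared: 1

Answer: 1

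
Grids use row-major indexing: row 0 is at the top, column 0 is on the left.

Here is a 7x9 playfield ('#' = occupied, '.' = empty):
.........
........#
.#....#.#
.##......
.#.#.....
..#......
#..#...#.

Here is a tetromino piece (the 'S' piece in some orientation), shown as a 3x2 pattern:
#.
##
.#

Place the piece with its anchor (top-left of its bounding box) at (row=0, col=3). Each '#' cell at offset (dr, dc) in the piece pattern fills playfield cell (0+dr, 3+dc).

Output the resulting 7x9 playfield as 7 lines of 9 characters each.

Answer: ...#.....
...##...#
.#..#.#.#
.##......
.#.#.....
..#......
#..#...#.

Derivation:
Fill (0+0,3+0) = (0,3)
Fill (0+1,3+0) = (1,3)
Fill (0+1,3+1) = (1,4)
Fill (0+2,3+1) = (2,4)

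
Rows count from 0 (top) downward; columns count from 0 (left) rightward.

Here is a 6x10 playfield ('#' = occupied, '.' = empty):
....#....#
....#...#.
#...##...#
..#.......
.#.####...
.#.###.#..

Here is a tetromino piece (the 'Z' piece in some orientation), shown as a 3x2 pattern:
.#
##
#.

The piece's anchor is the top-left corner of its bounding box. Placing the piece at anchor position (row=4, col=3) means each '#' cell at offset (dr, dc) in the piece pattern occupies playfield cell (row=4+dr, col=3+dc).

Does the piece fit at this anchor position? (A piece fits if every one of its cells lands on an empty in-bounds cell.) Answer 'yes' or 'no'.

Check each piece cell at anchor (4, 3):
  offset (0,1) -> (4,4): occupied ('#') -> FAIL
  offset (1,0) -> (5,3): occupied ('#') -> FAIL
  offset (1,1) -> (5,4): occupied ('#') -> FAIL
  offset (2,0) -> (6,3): out of bounds -> FAIL
All cells valid: no

Answer: no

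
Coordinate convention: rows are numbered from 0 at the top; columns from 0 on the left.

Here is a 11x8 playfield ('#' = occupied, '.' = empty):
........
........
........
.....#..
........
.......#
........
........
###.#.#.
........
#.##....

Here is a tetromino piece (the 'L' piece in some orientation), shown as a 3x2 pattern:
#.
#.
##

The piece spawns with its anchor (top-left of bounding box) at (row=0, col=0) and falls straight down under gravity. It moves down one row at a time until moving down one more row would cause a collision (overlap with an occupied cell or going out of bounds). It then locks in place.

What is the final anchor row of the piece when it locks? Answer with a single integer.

Answer: 5

Derivation:
Spawn at (row=0, col=0). Try each row:
  row 0: fits
  row 1: fits
  row 2: fits
  row 3: fits
  row 4: fits
  row 5: fits
  row 6: blocked -> lock at row 5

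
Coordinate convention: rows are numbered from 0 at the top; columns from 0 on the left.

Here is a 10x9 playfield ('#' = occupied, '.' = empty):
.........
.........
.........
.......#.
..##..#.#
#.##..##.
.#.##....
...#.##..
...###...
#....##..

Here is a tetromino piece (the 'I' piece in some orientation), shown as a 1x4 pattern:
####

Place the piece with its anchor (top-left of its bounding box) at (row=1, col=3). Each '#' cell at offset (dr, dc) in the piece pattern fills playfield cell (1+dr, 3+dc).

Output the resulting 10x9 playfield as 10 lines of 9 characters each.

Answer: .........
...####..
.........
.......#.
..##..#.#
#.##..##.
.#.##....
...#.##..
...###...
#....##..

Derivation:
Fill (1+0,3+0) = (1,3)
Fill (1+0,3+1) = (1,4)
Fill (1+0,3+2) = (1,5)
Fill (1+0,3+3) = (1,6)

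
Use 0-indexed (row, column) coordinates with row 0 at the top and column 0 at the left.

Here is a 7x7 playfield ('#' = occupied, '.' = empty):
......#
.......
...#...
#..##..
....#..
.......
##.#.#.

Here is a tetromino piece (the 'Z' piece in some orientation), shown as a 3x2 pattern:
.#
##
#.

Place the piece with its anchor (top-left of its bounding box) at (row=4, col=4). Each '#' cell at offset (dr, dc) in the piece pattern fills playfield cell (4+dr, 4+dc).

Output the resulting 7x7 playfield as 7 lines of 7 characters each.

Answer: ......#
.......
...#...
#..##..
....##.
....##.
##.###.

Derivation:
Fill (4+0,4+1) = (4,5)
Fill (4+1,4+0) = (5,4)
Fill (4+1,4+1) = (5,5)
Fill (4+2,4+0) = (6,4)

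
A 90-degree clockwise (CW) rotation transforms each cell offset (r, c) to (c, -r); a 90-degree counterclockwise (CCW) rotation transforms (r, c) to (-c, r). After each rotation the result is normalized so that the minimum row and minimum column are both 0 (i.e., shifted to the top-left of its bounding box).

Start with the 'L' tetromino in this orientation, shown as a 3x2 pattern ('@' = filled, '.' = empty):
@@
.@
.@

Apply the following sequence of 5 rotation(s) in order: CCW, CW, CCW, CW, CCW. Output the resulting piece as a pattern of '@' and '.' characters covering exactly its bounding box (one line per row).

Start:
@@
.@
.@
After rotation 1 (CCW):
@@@
@..
After rotation 2 (CW):
@@
.@
.@
After rotation 3 (CCW):
@@@
@..
After rotation 4 (CW):
@@
.@
.@
After rotation 5 (CCW):
@@@
@..

Answer: @@@
@..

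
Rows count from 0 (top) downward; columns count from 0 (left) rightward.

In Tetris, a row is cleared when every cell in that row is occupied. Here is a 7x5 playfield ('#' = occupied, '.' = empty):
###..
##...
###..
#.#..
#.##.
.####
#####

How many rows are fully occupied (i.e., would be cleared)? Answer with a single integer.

Answer: 1

Derivation:
Check each row:
  row 0: 2 empty cells -> not full
  row 1: 3 empty cells -> not full
  row 2: 2 empty cells -> not full
  row 3: 3 empty cells -> not full
  row 4: 2 empty cells -> not full
  row 5: 1 empty cell -> not full
  row 6: 0 empty cells -> FULL (clear)
Total rows cleared: 1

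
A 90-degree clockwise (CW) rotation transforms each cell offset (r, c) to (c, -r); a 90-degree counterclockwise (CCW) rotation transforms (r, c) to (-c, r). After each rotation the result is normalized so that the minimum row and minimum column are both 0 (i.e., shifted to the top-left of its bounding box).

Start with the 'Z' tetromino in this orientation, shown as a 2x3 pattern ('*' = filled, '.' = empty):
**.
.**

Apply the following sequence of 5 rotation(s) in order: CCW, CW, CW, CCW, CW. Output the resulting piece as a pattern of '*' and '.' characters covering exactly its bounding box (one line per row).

Start:
**.
.**
After rotation 1 (CCW):
.*
**
*.
After rotation 2 (CW):
**.
.**
After rotation 3 (CW):
.*
**
*.
After rotation 4 (CCW):
**.
.**
After rotation 5 (CW):
.*
**
*.

Answer: .*
**
*.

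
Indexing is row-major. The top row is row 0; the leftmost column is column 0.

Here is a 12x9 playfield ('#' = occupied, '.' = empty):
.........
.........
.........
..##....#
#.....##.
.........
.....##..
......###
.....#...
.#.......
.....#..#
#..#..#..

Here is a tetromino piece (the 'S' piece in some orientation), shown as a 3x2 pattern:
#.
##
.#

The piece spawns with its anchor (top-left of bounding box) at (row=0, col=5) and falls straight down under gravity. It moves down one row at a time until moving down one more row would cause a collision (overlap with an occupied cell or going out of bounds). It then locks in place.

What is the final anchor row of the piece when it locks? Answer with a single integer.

Answer: 1

Derivation:
Spawn at (row=0, col=5). Try each row:
  row 0: fits
  row 1: fits
  row 2: blocked -> lock at row 1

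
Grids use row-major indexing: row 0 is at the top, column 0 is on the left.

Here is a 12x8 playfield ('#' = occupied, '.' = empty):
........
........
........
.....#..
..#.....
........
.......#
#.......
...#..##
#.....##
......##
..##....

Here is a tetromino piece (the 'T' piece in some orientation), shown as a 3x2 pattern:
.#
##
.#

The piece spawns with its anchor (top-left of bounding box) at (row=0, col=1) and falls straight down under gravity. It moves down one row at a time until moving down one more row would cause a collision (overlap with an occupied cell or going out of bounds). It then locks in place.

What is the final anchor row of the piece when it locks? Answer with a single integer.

Answer: 1

Derivation:
Spawn at (row=0, col=1). Try each row:
  row 0: fits
  row 1: fits
  row 2: blocked -> lock at row 1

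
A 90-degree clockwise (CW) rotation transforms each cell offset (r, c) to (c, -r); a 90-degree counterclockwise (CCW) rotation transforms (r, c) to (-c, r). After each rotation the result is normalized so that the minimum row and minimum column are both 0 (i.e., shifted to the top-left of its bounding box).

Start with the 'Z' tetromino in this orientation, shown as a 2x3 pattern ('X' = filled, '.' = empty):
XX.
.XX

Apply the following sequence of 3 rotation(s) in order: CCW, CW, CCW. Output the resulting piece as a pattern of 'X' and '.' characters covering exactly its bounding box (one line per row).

Start:
XX.
.XX
After rotation 1 (CCW):
.X
XX
X.
After rotation 2 (CW):
XX.
.XX
After rotation 3 (CCW):
.X
XX
X.

Answer: .X
XX
X.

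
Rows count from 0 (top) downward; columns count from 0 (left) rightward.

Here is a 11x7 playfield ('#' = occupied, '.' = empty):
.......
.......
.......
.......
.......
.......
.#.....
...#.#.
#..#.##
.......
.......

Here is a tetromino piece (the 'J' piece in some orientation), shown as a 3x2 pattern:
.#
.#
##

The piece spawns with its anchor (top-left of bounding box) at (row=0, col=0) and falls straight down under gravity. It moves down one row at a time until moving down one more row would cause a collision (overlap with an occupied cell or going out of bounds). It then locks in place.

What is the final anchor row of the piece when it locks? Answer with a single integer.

Answer: 3

Derivation:
Spawn at (row=0, col=0). Try each row:
  row 0: fits
  row 1: fits
  row 2: fits
  row 3: fits
  row 4: blocked -> lock at row 3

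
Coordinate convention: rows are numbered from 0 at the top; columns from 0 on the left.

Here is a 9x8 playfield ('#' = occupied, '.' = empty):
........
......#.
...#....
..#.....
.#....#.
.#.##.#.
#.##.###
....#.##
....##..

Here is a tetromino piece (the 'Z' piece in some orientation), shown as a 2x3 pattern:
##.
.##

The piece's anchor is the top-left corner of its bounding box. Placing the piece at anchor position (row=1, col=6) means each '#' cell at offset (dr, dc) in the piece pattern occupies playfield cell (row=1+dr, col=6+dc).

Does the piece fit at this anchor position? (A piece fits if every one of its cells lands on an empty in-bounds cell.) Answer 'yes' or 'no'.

Answer: no

Derivation:
Check each piece cell at anchor (1, 6):
  offset (0,0) -> (1,6): occupied ('#') -> FAIL
  offset (0,1) -> (1,7): empty -> OK
  offset (1,1) -> (2,7): empty -> OK
  offset (1,2) -> (2,8): out of bounds -> FAIL
All cells valid: no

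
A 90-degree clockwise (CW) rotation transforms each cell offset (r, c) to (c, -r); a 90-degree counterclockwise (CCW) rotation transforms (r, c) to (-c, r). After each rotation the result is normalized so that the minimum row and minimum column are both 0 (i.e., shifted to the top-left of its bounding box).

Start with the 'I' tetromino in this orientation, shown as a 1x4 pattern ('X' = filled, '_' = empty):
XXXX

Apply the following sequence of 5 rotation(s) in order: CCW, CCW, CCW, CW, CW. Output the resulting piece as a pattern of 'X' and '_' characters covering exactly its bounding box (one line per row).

Start:
XXXX
After rotation 1 (CCW):
X
X
X
X
After rotation 2 (CCW):
XXXX
After rotation 3 (CCW):
X
X
X
X
After rotation 4 (CW):
XXXX
After rotation 5 (CW):
X
X
X
X

Answer: X
X
X
X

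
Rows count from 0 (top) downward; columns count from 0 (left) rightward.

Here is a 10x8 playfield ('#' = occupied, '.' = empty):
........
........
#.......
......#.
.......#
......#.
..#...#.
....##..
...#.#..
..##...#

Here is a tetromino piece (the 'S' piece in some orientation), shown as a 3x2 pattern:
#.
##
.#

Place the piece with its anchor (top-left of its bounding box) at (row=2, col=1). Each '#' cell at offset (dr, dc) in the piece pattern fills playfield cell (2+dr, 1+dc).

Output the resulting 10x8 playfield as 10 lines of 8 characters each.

Fill (2+0,1+0) = (2,1)
Fill (2+1,1+0) = (3,1)
Fill (2+1,1+1) = (3,2)
Fill (2+2,1+1) = (4,2)

Answer: ........
........
##......
.##...#.
..#....#
......#.
..#...#.
....##..
...#.#..
..##...#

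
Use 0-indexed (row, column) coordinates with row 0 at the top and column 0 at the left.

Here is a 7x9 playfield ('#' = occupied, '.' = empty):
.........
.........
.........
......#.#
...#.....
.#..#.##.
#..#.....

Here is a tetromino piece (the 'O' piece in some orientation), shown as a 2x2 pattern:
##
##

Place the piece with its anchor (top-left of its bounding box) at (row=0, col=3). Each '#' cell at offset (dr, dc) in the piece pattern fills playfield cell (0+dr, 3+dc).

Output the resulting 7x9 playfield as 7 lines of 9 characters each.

Fill (0+0,3+0) = (0,3)
Fill (0+0,3+1) = (0,4)
Fill (0+1,3+0) = (1,3)
Fill (0+1,3+1) = (1,4)

Answer: ...##....
...##....
.........
......#.#
...#.....
.#..#.##.
#..#.....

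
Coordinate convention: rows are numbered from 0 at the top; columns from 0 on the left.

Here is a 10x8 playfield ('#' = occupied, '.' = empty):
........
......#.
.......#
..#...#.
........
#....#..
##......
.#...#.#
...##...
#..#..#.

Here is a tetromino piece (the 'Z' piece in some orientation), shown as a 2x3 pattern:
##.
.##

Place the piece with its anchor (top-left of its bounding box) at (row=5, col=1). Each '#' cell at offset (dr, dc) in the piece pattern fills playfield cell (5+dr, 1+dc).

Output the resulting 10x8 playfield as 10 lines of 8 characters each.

Fill (5+0,1+0) = (5,1)
Fill (5+0,1+1) = (5,2)
Fill (5+1,1+1) = (6,2)
Fill (5+1,1+2) = (6,3)

Answer: ........
......#.
.......#
..#...#.
........
###..#..
####....
.#...#.#
...##...
#..#..#.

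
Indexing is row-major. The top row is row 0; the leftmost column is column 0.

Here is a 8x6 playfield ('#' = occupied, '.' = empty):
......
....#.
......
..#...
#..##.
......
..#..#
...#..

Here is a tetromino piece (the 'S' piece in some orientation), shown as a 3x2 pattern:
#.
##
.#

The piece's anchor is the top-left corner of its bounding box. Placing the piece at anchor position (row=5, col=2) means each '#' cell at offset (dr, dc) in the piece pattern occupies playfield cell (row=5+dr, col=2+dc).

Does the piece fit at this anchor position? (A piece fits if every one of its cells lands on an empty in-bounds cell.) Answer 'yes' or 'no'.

Answer: no

Derivation:
Check each piece cell at anchor (5, 2):
  offset (0,0) -> (5,2): empty -> OK
  offset (1,0) -> (6,2): occupied ('#') -> FAIL
  offset (1,1) -> (6,3): empty -> OK
  offset (2,1) -> (7,3): occupied ('#') -> FAIL
All cells valid: no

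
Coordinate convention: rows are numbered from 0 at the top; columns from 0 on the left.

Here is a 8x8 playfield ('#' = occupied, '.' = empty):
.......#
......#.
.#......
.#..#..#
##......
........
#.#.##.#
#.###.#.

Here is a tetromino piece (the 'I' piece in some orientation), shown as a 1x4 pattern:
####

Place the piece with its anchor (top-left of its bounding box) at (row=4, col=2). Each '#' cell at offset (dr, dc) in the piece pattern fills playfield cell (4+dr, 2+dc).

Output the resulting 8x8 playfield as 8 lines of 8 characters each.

Fill (4+0,2+0) = (4,2)
Fill (4+0,2+1) = (4,3)
Fill (4+0,2+2) = (4,4)
Fill (4+0,2+3) = (4,5)

Answer: .......#
......#.
.#......
.#..#..#
######..
........
#.#.##.#
#.###.#.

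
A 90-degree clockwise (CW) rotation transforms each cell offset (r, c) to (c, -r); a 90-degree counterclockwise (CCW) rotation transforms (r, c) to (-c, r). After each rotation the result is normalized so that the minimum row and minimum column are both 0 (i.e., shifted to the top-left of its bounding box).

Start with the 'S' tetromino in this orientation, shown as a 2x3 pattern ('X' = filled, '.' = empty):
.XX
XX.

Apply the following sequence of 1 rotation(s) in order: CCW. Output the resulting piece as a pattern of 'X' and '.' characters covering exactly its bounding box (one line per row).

Start:
.XX
XX.
After rotation 1 (CCW):
X.
XX
.X

Answer: X.
XX
.X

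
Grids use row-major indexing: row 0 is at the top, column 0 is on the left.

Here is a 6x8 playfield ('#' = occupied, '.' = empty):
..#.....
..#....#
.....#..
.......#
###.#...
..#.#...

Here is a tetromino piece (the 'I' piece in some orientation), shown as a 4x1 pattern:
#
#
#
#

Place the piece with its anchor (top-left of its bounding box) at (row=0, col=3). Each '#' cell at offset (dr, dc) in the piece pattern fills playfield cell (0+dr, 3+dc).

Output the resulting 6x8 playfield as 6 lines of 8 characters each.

Fill (0+0,3+0) = (0,3)
Fill (0+1,3+0) = (1,3)
Fill (0+2,3+0) = (2,3)
Fill (0+3,3+0) = (3,3)

Answer: ..##....
..##...#
...#.#..
...#...#
###.#...
..#.#...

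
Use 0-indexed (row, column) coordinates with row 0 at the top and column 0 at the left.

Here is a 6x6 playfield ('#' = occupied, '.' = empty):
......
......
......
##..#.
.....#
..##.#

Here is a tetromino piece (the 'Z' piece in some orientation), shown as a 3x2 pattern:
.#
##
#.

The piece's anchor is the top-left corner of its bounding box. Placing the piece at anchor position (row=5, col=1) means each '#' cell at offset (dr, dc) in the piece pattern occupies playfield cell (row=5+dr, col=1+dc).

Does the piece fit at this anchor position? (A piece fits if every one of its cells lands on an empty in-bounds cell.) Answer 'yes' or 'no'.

Answer: no

Derivation:
Check each piece cell at anchor (5, 1):
  offset (0,1) -> (5,2): occupied ('#') -> FAIL
  offset (1,0) -> (6,1): out of bounds -> FAIL
  offset (1,1) -> (6,2): out of bounds -> FAIL
  offset (2,0) -> (7,1): out of bounds -> FAIL
All cells valid: no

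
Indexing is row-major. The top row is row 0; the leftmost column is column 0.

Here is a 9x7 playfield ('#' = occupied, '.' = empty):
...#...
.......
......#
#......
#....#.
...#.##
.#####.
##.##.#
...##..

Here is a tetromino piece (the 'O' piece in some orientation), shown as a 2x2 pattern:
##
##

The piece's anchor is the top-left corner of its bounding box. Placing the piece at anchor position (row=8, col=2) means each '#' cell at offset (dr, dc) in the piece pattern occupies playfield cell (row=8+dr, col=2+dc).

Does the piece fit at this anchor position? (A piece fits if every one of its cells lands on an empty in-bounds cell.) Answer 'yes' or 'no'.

Check each piece cell at anchor (8, 2):
  offset (0,0) -> (8,2): empty -> OK
  offset (0,1) -> (8,3): occupied ('#') -> FAIL
  offset (1,0) -> (9,2): out of bounds -> FAIL
  offset (1,1) -> (9,3): out of bounds -> FAIL
All cells valid: no

Answer: no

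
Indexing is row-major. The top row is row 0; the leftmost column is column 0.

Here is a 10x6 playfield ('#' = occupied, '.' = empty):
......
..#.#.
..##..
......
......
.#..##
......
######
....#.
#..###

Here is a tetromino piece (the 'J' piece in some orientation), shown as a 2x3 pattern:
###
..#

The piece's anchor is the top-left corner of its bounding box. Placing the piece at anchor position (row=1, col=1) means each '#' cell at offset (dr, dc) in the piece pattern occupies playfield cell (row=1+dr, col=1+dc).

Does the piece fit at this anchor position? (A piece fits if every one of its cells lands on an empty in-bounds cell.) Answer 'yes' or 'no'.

Check each piece cell at anchor (1, 1):
  offset (0,0) -> (1,1): empty -> OK
  offset (0,1) -> (1,2): occupied ('#') -> FAIL
  offset (0,2) -> (1,3): empty -> OK
  offset (1,2) -> (2,3): occupied ('#') -> FAIL
All cells valid: no

Answer: no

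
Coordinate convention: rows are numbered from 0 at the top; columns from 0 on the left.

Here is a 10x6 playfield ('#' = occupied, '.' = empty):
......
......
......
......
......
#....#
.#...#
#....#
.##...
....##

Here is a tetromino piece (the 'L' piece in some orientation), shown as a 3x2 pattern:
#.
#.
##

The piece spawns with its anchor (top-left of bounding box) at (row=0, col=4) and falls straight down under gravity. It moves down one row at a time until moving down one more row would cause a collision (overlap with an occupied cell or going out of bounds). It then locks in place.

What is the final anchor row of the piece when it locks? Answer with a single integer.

Spawn at (row=0, col=4). Try each row:
  row 0: fits
  row 1: fits
  row 2: fits
  row 3: blocked -> lock at row 2

Answer: 2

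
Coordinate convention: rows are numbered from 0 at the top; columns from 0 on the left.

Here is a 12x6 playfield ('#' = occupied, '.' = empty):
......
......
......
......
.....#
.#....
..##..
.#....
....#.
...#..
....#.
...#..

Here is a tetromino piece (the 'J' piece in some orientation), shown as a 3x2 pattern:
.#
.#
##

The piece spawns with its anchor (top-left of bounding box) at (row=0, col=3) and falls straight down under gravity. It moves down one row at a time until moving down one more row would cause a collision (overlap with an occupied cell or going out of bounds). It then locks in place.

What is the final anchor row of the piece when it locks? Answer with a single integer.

Spawn at (row=0, col=3). Try each row:
  row 0: fits
  row 1: fits
  row 2: fits
  row 3: fits
  row 4: blocked -> lock at row 3

Answer: 3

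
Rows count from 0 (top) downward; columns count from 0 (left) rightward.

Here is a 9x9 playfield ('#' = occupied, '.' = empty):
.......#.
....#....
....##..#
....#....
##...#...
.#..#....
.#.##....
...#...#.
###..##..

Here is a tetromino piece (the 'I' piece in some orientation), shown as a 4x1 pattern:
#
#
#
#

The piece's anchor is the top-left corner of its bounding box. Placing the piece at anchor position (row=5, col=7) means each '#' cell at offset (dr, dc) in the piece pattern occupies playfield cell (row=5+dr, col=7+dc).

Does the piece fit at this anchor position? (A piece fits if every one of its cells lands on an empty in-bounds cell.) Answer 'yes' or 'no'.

Check each piece cell at anchor (5, 7):
  offset (0,0) -> (5,7): empty -> OK
  offset (1,0) -> (6,7): empty -> OK
  offset (2,0) -> (7,7): occupied ('#') -> FAIL
  offset (3,0) -> (8,7): empty -> OK
All cells valid: no

Answer: no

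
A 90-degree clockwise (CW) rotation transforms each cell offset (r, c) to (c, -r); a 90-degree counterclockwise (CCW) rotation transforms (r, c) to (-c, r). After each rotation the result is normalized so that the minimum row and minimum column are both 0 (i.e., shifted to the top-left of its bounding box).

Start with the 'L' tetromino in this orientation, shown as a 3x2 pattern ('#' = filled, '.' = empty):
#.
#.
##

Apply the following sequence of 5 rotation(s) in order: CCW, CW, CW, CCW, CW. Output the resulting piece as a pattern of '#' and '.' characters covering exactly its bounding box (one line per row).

Answer: ###
#..

Derivation:
Start:
#.
#.
##
After rotation 1 (CCW):
..#
###
After rotation 2 (CW):
#.
#.
##
After rotation 3 (CW):
###
#..
After rotation 4 (CCW):
#.
#.
##
After rotation 5 (CW):
###
#..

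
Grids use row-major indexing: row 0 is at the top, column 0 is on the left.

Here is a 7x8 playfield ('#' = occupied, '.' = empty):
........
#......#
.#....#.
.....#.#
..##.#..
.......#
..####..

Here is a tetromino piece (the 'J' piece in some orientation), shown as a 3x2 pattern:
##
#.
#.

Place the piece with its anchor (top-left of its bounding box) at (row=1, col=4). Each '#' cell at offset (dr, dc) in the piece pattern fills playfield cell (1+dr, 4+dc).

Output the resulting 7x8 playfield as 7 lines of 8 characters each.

Answer: ........
#...##.#
.#..#.#.
....##.#
..##.#..
.......#
..####..

Derivation:
Fill (1+0,4+0) = (1,4)
Fill (1+0,4+1) = (1,5)
Fill (1+1,4+0) = (2,4)
Fill (1+2,4+0) = (3,4)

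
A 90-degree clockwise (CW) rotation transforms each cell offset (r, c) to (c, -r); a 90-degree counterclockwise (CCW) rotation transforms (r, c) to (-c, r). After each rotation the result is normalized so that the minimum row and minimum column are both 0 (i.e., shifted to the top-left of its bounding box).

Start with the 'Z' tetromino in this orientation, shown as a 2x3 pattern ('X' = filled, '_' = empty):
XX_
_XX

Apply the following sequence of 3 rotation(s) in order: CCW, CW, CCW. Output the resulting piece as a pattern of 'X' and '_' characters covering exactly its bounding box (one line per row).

Answer: _X
XX
X_

Derivation:
Start:
XX_
_XX
After rotation 1 (CCW):
_X
XX
X_
After rotation 2 (CW):
XX_
_XX
After rotation 3 (CCW):
_X
XX
X_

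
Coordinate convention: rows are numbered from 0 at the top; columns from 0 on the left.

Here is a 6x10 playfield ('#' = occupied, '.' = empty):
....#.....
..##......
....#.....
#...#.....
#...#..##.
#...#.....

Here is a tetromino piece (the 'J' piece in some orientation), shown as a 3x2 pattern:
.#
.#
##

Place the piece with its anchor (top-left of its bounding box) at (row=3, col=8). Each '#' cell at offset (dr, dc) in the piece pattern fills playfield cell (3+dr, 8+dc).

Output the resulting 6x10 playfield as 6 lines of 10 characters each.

Fill (3+0,8+1) = (3,9)
Fill (3+1,8+1) = (4,9)
Fill (3+2,8+0) = (5,8)
Fill (3+2,8+1) = (5,9)

Answer: ....#.....
..##......
....#.....
#...#....#
#...#..###
#...#...##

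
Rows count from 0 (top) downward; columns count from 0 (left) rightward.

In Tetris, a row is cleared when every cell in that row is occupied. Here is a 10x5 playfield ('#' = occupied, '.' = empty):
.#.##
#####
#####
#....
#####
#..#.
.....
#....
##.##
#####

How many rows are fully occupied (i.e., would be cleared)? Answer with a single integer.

Check each row:
  row 0: 2 empty cells -> not full
  row 1: 0 empty cells -> FULL (clear)
  row 2: 0 empty cells -> FULL (clear)
  row 3: 4 empty cells -> not full
  row 4: 0 empty cells -> FULL (clear)
  row 5: 3 empty cells -> not full
  row 6: 5 empty cells -> not full
  row 7: 4 empty cells -> not full
  row 8: 1 empty cell -> not full
  row 9: 0 empty cells -> FULL (clear)
Total rows cleared: 4

Answer: 4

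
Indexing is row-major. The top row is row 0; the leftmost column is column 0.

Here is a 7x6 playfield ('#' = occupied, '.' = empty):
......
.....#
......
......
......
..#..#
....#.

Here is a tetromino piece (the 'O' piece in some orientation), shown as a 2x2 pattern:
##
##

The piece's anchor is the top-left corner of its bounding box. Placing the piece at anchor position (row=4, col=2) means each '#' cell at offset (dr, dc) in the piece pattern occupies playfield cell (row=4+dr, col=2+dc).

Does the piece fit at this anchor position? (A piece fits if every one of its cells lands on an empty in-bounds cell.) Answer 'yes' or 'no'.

Answer: no

Derivation:
Check each piece cell at anchor (4, 2):
  offset (0,0) -> (4,2): empty -> OK
  offset (0,1) -> (4,3): empty -> OK
  offset (1,0) -> (5,2): occupied ('#') -> FAIL
  offset (1,1) -> (5,3): empty -> OK
All cells valid: no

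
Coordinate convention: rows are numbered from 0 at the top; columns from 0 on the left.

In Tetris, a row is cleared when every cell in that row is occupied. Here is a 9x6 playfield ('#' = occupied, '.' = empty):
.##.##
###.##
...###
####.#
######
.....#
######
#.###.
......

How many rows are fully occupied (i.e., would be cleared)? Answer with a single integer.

Answer: 2

Derivation:
Check each row:
  row 0: 2 empty cells -> not full
  row 1: 1 empty cell -> not full
  row 2: 3 empty cells -> not full
  row 3: 1 empty cell -> not full
  row 4: 0 empty cells -> FULL (clear)
  row 5: 5 empty cells -> not full
  row 6: 0 empty cells -> FULL (clear)
  row 7: 2 empty cells -> not full
  row 8: 6 empty cells -> not full
Total rows cleared: 2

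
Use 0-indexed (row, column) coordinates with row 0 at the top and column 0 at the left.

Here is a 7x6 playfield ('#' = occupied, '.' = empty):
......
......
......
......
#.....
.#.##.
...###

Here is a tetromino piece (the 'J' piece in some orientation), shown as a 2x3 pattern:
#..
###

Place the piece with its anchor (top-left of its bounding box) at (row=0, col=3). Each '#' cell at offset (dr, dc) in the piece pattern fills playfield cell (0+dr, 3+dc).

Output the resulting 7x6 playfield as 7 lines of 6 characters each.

Answer: ...#..
...###
......
......
#.....
.#.##.
...###

Derivation:
Fill (0+0,3+0) = (0,3)
Fill (0+1,3+0) = (1,3)
Fill (0+1,3+1) = (1,4)
Fill (0+1,3+2) = (1,5)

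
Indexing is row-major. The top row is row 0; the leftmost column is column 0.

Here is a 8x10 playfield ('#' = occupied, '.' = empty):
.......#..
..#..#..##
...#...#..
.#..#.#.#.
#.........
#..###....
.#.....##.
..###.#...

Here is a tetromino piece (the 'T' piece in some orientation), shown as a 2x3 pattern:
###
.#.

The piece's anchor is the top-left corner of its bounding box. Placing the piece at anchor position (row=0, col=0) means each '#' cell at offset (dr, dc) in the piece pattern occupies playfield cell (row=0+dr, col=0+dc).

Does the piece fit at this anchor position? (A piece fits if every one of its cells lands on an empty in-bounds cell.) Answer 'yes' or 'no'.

Check each piece cell at anchor (0, 0):
  offset (0,0) -> (0,0): empty -> OK
  offset (0,1) -> (0,1): empty -> OK
  offset (0,2) -> (0,2): empty -> OK
  offset (1,1) -> (1,1): empty -> OK
All cells valid: yes

Answer: yes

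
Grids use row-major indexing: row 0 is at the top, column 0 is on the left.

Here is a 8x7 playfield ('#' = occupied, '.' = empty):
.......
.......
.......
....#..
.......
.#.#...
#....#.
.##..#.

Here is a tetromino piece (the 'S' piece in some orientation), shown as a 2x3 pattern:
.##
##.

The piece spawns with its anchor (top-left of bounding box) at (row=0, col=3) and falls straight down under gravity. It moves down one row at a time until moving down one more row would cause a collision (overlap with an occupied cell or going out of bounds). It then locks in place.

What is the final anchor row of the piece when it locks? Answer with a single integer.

Answer: 1

Derivation:
Spawn at (row=0, col=3). Try each row:
  row 0: fits
  row 1: fits
  row 2: blocked -> lock at row 1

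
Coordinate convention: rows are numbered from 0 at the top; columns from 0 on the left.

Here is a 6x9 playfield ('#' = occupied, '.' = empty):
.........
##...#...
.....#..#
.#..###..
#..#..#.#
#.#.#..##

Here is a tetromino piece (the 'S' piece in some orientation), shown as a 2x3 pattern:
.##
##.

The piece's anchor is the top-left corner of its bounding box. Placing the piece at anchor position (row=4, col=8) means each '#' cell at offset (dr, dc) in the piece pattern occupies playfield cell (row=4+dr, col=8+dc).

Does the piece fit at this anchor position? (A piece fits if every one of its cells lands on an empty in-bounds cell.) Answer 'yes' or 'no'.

Answer: no

Derivation:
Check each piece cell at anchor (4, 8):
  offset (0,1) -> (4,9): out of bounds -> FAIL
  offset (0,2) -> (4,10): out of bounds -> FAIL
  offset (1,0) -> (5,8): occupied ('#') -> FAIL
  offset (1,1) -> (5,9): out of bounds -> FAIL
All cells valid: no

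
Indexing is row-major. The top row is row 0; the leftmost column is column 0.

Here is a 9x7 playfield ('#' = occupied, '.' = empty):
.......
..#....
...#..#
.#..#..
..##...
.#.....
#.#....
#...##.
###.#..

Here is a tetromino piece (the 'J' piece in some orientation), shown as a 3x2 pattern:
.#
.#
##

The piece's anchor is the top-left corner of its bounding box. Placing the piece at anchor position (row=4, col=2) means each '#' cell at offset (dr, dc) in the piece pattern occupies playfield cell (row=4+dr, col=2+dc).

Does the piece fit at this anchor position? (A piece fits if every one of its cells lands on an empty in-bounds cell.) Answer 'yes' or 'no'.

Check each piece cell at anchor (4, 2):
  offset (0,1) -> (4,3): occupied ('#') -> FAIL
  offset (1,1) -> (5,3): empty -> OK
  offset (2,0) -> (6,2): occupied ('#') -> FAIL
  offset (2,1) -> (6,3): empty -> OK
All cells valid: no

Answer: no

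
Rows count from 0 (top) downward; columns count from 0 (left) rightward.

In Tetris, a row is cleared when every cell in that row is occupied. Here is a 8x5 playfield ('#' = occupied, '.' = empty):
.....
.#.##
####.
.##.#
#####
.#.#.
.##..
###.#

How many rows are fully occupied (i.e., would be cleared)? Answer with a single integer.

Check each row:
  row 0: 5 empty cells -> not full
  row 1: 2 empty cells -> not full
  row 2: 1 empty cell -> not full
  row 3: 2 empty cells -> not full
  row 4: 0 empty cells -> FULL (clear)
  row 5: 3 empty cells -> not full
  row 6: 3 empty cells -> not full
  row 7: 1 empty cell -> not full
Total rows cleared: 1

Answer: 1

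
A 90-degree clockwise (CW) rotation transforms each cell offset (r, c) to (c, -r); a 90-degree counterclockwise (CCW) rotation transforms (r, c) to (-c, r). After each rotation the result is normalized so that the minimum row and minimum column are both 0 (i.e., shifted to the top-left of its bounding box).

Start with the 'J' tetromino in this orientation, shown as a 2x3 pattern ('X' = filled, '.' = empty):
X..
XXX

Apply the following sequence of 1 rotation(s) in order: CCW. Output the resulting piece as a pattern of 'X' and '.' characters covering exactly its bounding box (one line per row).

Answer: .X
.X
XX

Derivation:
Start:
X..
XXX
After rotation 1 (CCW):
.X
.X
XX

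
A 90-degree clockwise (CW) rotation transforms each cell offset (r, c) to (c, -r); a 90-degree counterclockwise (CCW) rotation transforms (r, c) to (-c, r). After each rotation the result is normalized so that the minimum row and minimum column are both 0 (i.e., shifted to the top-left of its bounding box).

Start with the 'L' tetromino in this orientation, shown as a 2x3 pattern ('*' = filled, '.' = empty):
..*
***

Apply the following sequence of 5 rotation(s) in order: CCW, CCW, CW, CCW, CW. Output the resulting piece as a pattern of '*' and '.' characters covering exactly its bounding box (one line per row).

Start:
..*
***
After rotation 1 (CCW):
**
.*
.*
After rotation 2 (CCW):
***
*..
After rotation 3 (CW):
**
.*
.*
After rotation 4 (CCW):
***
*..
After rotation 5 (CW):
**
.*
.*

Answer: **
.*
.*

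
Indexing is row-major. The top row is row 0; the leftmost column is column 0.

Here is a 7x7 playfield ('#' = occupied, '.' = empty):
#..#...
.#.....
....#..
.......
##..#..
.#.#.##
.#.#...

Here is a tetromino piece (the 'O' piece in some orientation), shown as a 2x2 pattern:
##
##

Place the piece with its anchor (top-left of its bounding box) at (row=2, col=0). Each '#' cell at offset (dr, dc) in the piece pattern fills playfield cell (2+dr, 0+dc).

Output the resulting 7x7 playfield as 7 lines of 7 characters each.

Fill (2+0,0+0) = (2,0)
Fill (2+0,0+1) = (2,1)
Fill (2+1,0+0) = (3,0)
Fill (2+1,0+1) = (3,1)

Answer: #..#...
.#.....
##..#..
##.....
##..#..
.#.#.##
.#.#...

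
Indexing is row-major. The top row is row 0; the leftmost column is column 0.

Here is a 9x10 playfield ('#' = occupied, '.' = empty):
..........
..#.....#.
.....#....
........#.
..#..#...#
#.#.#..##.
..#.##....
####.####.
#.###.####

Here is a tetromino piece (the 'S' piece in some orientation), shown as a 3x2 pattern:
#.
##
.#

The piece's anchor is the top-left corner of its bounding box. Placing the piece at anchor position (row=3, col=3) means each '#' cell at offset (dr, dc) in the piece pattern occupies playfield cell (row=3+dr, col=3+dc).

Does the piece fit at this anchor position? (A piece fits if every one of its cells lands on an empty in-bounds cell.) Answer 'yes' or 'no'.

Answer: no

Derivation:
Check each piece cell at anchor (3, 3):
  offset (0,0) -> (3,3): empty -> OK
  offset (1,0) -> (4,3): empty -> OK
  offset (1,1) -> (4,4): empty -> OK
  offset (2,1) -> (5,4): occupied ('#') -> FAIL
All cells valid: no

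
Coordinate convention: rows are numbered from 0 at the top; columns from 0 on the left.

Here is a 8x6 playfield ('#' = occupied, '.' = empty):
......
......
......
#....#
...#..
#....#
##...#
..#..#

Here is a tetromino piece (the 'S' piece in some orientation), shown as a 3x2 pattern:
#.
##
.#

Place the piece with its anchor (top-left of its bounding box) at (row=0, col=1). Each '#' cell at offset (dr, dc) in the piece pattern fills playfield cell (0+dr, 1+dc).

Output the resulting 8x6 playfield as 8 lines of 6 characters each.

Fill (0+0,1+0) = (0,1)
Fill (0+1,1+0) = (1,1)
Fill (0+1,1+1) = (1,2)
Fill (0+2,1+1) = (2,2)

Answer: .#....
.##...
..#...
#....#
...#..
#....#
##...#
..#..#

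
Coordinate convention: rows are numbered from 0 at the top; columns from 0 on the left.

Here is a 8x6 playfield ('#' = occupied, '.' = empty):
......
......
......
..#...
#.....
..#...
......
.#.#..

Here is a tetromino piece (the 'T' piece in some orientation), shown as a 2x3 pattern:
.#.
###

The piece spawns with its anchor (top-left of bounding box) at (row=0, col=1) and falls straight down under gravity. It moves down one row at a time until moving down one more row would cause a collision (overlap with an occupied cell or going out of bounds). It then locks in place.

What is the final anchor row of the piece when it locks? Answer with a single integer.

Spawn at (row=0, col=1). Try each row:
  row 0: fits
  row 1: fits
  row 2: blocked -> lock at row 1

Answer: 1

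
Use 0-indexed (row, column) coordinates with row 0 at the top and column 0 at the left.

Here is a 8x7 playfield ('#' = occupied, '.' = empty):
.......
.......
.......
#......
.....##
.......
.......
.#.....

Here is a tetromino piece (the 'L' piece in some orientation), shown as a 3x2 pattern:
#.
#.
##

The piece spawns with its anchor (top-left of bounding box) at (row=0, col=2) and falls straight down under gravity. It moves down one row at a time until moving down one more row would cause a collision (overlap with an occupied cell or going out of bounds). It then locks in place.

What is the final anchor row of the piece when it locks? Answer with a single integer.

Answer: 5

Derivation:
Spawn at (row=0, col=2). Try each row:
  row 0: fits
  row 1: fits
  row 2: fits
  row 3: fits
  row 4: fits
  row 5: fits
  row 6: blocked -> lock at row 5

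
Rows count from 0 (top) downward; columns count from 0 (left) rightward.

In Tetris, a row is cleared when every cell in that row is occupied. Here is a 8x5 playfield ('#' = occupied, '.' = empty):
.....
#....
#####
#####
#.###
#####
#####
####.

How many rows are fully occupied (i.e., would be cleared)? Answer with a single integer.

Answer: 4

Derivation:
Check each row:
  row 0: 5 empty cells -> not full
  row 1: 4 empty cells -> not full
  row 2: 0 empty cells -> FULL (clear)
  row 3: 0 empty cells -> FULL (clear)
  row 4: 1 empty cell -> not full
  row 5: 0 empty cells -> FULL (clear)
  row 6: 0 empty cells -> FULL (clear)
  row 7: 1 empty cell -> not full
Total rows cleared: 4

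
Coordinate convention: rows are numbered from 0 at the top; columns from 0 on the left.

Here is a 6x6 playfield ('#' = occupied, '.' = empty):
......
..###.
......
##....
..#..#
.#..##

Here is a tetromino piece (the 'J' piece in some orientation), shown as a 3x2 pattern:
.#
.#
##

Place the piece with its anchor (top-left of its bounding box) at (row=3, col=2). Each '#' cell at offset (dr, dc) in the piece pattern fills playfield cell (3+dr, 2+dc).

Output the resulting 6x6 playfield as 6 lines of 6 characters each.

Fill (3+0,2+1) = (3,3)
Fill (3+1,2+1) = (4,3)
Fill (3+2,2+0) = (5,2)
Fill (3+2,2+1) = (5,3)

Answer: ......
..###.
......
##.#..
..##.#
.#####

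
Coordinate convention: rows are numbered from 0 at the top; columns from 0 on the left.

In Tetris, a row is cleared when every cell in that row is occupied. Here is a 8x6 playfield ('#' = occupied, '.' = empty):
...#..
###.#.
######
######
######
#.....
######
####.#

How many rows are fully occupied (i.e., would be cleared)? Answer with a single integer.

Check each row:
  row 0: 5 empty cells -> not full
  row 1: 2 empty cells -> not full
  row 2: 0 empty cells -> FULL (clear)
  row 3: 0 empty cells -> FULL (clear)
  row 4: 0 empty cells -> FULL (clear)
  row 5: 5 empty cells -> not full
  row 6: 0 empty cells -> FULL (clear)
  row 7: 1 empty cell -> not full
Total rows cleared: 4

Answer: 4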